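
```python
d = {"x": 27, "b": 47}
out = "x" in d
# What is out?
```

Trace:
`d = {"x": 27, "b": 47}` → d = {'x': 27, 'b': 47}
`out = "x" in d` → out = True
So out = True

Answer: True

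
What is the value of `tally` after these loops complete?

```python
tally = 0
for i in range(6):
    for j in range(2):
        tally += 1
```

6 * 2 = 12
`tally` takes the values: 0 → 1 → 2 → 3 → 4 → 5 → 6 → 7 → 8 → 9 → 10 → 11 → 12

Answer: 12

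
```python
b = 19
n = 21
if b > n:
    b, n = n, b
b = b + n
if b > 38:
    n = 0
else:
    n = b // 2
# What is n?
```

Trace:
`b = 19` → b = 19
`n = 21` → n = 21
`if b > n: ...` → b > n is False → no variable changes
`b = b + n` → b = 40
`if b > 38: ...` → b > 38 is True → n = 0
So n = 0

Answer: 0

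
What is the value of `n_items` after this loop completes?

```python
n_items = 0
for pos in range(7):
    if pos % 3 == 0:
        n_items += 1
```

Count numbers divisible by 3 in range(7)
`n_items` takes the values: 0 → 1 → 2 → 3

Answer: 3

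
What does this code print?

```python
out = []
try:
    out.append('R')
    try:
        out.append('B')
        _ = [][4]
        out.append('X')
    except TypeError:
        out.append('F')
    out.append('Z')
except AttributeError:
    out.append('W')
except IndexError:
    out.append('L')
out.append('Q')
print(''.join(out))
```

Execution trace: 'R' (try body) → 'B' (inner try body) → 'L' (except IndexError) → 'Q' (after the try/except). Output: RBLQ

Answer: RBLQ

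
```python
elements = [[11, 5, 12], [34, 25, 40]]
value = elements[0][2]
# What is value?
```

Trace:
`elements = [[11, 5, 12], [34, 25, 40]]` → elements = [[11, 5, 12], [34, 25, 40]]
`value = elements[0][2]` → value = 12
So value = 12

Answer: 12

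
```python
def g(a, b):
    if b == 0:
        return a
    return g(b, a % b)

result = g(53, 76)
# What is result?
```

g(53, 76) -> g(76, 53) -> g(53, 23) -> g(23, 7) -> g(7, 2) -> g(2, 1) -> g(1, 0) -> 1

Answer: 1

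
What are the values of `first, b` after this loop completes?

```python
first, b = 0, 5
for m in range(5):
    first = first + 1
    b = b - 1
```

first goes 0→5, b goes 5→0
`first, b` takes the values: (0, 5) → (1, 5) → (1, 4) → (2, 4) → (2, 3) → (3, 3) → (3, 2) → (4, 2) → (4, 1) → (5, 1) → (5, 0)

Answer: 5, 0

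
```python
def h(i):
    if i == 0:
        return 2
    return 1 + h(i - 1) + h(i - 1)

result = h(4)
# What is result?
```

h(i) = 1 + 2·h(i-1), h(0)=2. Closed form: (2+1)·2^4 - 1 = 47.

Answer: 47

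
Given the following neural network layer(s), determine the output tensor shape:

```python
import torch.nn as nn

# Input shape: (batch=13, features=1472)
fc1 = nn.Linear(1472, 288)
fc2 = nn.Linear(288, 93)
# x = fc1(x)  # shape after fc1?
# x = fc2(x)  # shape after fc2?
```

Input: (13, 1472) -> after fc1: (13, 288) -> Output: (13, 93)

Answer: (13, 93)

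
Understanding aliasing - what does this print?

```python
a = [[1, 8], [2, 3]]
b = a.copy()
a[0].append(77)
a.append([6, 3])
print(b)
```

Key concept: shallow copy with nested lists.
Step by step:
`a = [[1, 8], [2, 3]]` → a = [[1, 8], [2, 3]]
`b = a.copy()` → b = [[1, 8], [2, 3]]
`a[0].append(77)` → a = [[1, 8, 77], [2, 3]]; b = [[1, 8, 77], [2, 3]]
`a.append([6, 3])` → a = [[1, 8, 77], [2, 3], [6, 3]]
`print(b)` → prints [[1, 8, 77], [2, 3]]

Answer: [[1, 8, 77], [2, 3]]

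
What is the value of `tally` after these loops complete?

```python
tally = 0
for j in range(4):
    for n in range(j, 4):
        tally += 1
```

Upper triangle: 4 + 3 + ... + 1
`tally` takes the values: 0 → 1 → 2 → 3 → 4 → 5 → 6 → 7 → 8 → 9 → 10

Answer: 10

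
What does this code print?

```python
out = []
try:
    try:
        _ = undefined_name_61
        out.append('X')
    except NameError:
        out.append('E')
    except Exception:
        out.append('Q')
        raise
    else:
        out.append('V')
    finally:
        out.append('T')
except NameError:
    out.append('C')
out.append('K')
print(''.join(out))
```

Execution trace: 'E' (inner except NameError) → 'T' (inner finally) → 'K' (after the try/except). Output: ETK

Answer: ETK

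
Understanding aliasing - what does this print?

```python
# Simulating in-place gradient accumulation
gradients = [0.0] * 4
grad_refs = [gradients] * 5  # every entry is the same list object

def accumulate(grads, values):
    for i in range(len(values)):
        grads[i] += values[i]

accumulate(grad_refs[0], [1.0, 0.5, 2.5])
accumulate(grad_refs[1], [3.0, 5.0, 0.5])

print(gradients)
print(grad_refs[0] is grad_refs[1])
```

Key concept: gradient accumulation aliasing.
Step by step:
`gradients = [0.0] * 4` → gradients = [0.0, 0.0, 0.0, 0.0]
`grad_refs = [gradients] * 5` → grad_refs = [[0.0, 0.0, 0.0, 0.0], [0.0, 0.0, 0.0, 0.0], [0.0, 0.0, 0.0, 0.0], [0.0, 0.0, 0.0, 0.0], [0.0, 0.0, 0.0, 0.0]]
`accumulate(grad_refs[0], [1.0, 0.5, 2.5])` → gradients = [1.0, 0.5, 2.5, 0.0]; grad_refs = [[1.0, 0.5, 2.5, 0.0], [1.0, 0.5, 2.5, 0.0], [1.0, 0.5, 2.5, 0.0], [1.0, 0.5, 2.5, 0.0], [1.0, 0.5, 2.5, 0.0]]
`accumulate(grad_refs[1], [3.0, 5.0, 0.5])` → gradients = [4.0, 5.5, 3.0, 0.0]; grad_refs = [[4.0, 5.5, 3.0, 0.0], [4.0, 5.5, 3.0, 0.0], [4.0, 5.5, 3.0, 0.0], [4.0, 5.5, 3.0, 0.0], [4.0, 5.5, 3.0, 0.0]]
`print(gradients)` → prints [4.0, 5.5, 3.0, 0.0]
`print(grad_refs[0] is grad_refs[1])` → prints True

Answer:
[4.0, 5.5, 3.0, 0.0]
True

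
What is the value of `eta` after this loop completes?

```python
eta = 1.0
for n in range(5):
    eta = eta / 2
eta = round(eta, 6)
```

Halving LR 5 times: 1 / 2^5
`eta` takes the values: 1.0 → 0.5 → 0.25 → 0.125 → 0.0625 → 0.03125

Answer: 0.03125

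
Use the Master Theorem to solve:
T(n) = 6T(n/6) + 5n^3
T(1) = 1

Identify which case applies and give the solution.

a=6, b=6, f(n)=5n^3. log_6(6) = 1. Since c=3 > 1 and the regularity condition holds (6(n/6)^3 = (6/6^3)n^3 with 6/6^3 < 1), Case 3 applies: T(n) = Θ(f(n)) = O(n^3).

Answer: O(n^3) - Case 3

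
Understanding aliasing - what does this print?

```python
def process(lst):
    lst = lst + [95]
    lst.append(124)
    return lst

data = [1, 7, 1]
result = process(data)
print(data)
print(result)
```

Key concept: rebinding parameter vs mutation.
Step by step:
`data = [1, 7, 1]` → data = [1, 7, 1]
`result = process(data)` → result = [1, 7, 1, 95, 124]
`print(data)` → prints [1, 7, 1]
`print(result)` → prints [1, 7, 1, 95, 124]

Answer:
[1, 7, 1]
[1, 7, 1, 95, 124]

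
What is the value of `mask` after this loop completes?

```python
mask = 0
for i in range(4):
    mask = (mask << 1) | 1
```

Build 4 consecutive 1-bits: 0b1111
`mask` takes the values: 0 → 1 → 3 → 7 → 15

Answer: 15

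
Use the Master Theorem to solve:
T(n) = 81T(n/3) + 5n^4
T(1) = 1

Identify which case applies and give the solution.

a=81, b=3, f(n)=5n^4. log_3(81) = 4. Since c=4 = 4, Case 2 applies: T(n) = Θ(n^log_b(a) · log n) = O(n^4 log n).

Answer: O(n^4 log n) - Case 2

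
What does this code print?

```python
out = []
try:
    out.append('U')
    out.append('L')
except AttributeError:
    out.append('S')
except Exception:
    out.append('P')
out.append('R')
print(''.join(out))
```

Execution trace: 'U' (try body) → 'L' (try body, no exception) → 'R' (after the try/except). Output: ULR

Answer: ULR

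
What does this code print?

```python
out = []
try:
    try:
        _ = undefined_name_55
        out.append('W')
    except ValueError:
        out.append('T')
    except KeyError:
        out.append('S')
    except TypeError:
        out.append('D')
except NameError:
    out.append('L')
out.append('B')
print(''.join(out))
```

Execution trace: 'L' (outer except NameError) → 'B' (after the try/except). Output: LB

Answer: LB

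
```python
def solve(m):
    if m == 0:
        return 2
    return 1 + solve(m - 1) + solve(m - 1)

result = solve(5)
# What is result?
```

solve(m) = 1 + 2·solve(m-1), solve(0)=2. Closed form: (2+1)·2^5 - 1 = 95.

Answer: 95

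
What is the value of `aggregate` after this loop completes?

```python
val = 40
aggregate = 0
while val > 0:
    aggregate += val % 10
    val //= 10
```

Sum digits of 40
`aggregate` takes the values: 0 → 4

Answer: 4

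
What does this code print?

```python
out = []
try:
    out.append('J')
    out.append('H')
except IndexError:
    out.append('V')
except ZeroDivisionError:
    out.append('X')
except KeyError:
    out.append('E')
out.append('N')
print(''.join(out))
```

Execution trace: 'J' (try body) → 'H' (try body, no exception) → 'N' (after the try/except). Output: JHN

Answer: JHN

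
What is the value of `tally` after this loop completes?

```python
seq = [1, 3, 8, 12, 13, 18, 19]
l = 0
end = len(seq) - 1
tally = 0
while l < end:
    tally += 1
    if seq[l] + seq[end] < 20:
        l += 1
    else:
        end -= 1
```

Steps to find pair summing to 20
`tally` takes the values: 0 → 1 → 2 → 3 → 4 → 5 → 6

Answer: 6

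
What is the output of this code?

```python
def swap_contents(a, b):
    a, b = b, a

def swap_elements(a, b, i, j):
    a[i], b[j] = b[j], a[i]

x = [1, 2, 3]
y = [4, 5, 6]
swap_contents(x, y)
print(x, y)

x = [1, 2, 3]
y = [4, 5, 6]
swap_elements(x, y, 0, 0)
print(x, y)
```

Key concept: parameter rebinding vs mutation.
Step by step:
`x = [1, 2, 3]` → x = [1, 2, 3]
`y = [4, 5, 6]` → y = [4, 5, 6]
`swap_contents(x, y)` → no visible change to tracked variables
`print(x, y)` → prints [1, 2, 3] [4, 5, 6]
`x = [1, 2, 3]` → x = [1, 2, 3]
`y = [4, 5, 6]` → y = [4, 5, 6]
`swap_elements(x, y, 0, 0)` → x = [4, 2, 3]; y = [1, 5, 6]
`print(x, y)` → prints [4, 2, 3] [1, 5, 6]

Answer:
[1, 2, 3] [4, 5, 6]
[4, 2, 3] [1, 5, 6]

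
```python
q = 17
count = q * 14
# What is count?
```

Trace:
`q = 17` → q = 17
`count = q * 14` → count = 238
So count = 238

Answer: 238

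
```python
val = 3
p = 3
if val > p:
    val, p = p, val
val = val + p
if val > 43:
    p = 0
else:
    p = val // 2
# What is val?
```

Trace:
`val = 3` → val = 3
`p = 3` → p = 3
`if val > p: ...` → val > p is False → no variable changes
`val = val + p` → val = 6
`if val > 43: ...` → val > 43 is False, take else branch → no variable changes
So val = 6

Answer: 6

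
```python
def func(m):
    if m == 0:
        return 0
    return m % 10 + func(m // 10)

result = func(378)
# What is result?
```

Sum of digits of 378: 8 + 7 + 3 = 18

Answer: 18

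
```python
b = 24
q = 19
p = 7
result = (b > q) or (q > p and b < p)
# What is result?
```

Trace:
`b = 24` → b = 24
`q = 19` → q = 19
`p = 7` → p = 7
`result = (b > q) or (q > p and b < p)` → result = True
So result = True

Answer: True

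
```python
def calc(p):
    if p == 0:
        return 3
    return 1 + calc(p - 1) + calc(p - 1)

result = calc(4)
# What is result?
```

calc(p) = 1 + 2·calc(p-1), calc(0)=3. Closed form: (3+1)·2^4 - 1 = 63.

Answer: 63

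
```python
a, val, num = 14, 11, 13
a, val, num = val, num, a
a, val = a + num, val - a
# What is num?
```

Trace:
`a, val, num = 14, 11, 13` → a = 14; val = 11; num = 13
`a, val, num = val, num, a` → a = 11; val = 13; num = 14
`a, val = a + num, val - a` → a = 25; val = 2
So num = 14

Answer: 14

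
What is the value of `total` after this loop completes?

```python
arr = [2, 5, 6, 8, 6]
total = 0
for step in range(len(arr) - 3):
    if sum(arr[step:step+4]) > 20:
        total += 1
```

Count windows with sum > 20
`total` takes the values: 0 → 1 → 2

Answer: 2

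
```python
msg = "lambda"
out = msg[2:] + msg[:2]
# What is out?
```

Trace:
`msg = "lambda"` → msg = 'lambda'
`out = msg[2:] + msg[:2]` → out = 'mbdala'
So out = 'mbdala'

Answer: 'mbdala'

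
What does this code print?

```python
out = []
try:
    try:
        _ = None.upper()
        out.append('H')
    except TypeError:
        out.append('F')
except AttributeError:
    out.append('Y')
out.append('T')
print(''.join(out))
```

Execution trace: 'Y' (outer except AttributeError) → 'T' (after the try/except). Output: YT

Answer: YT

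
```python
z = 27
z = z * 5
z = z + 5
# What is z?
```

Trace:
`z = 27` → z = 27
`z = z * 5` → z = 135
`z = z + 5` → z = 140
So z = 140

Answer: 140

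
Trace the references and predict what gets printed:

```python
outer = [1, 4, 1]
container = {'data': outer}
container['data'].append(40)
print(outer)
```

Key concept: dict holds reference to list.
Step by step:
`outer = [1, 4, 1]` → outer = [1, 4, 1]
`container = {'data': outer}` → container = {'data': [1, 4, 1]}
`container['data'].append(40)` → outer = [1, 4, 1, 40]; container = {'data': [1, 4, 1, 40]}
`print(outer)` → prints [1, 4, 1, 40]

Answer: [1, 4, 1, 40]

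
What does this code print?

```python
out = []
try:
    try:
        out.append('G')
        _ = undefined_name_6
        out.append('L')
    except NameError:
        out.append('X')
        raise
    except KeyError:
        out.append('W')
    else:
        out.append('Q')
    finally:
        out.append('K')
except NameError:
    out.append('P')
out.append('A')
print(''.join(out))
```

Execution trace: 'G' (inner try body) → 'X' (inner except NameError) → 'K' (inner finally) → 'P' (outer except NameError) → 'A' (after the try/except). Output: GXKPA

Answer: GXKPA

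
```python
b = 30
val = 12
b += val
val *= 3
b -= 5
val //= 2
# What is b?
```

Trace:
`b = 30` → b = 30
`val = 12` → val = 12
`b += val` → b = 42
`val *= 3` → val = 36
`b -= 5` → b = 37
`val //= 2` → val = 18
So b = 37

Answer: 37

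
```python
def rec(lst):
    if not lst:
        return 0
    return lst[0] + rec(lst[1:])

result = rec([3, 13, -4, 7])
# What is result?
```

3 + 13 + (-4) + 7 + 0 = 19

Answer: 19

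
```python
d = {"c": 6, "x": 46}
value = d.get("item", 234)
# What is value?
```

Trace:
`d = {"c": 6, "x": 46}` → d = {'c': 6, 'x': 46}
`value = d.get("item", 234)` → value = 234
So value = 234

Answer: 234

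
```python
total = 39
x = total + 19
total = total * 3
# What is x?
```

Trace:
`total = 39` → total = 39
`x = total + 19` → x = 58
`total = total * 3` → total = 117
So x = 58

Answer: 58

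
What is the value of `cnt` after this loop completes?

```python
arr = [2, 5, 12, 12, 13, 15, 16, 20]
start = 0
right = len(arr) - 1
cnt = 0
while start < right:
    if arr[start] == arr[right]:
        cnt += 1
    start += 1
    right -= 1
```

Count matching pairs from ends
`cnt` takes the values: 0

Answer: 0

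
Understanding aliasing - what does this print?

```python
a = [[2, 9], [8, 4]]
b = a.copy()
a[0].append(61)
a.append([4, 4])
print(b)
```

Key concept: shallow copy with nested lists.
Step by step:
`a = [[2, 9], [8, 4]]` → a = [[2, 9], [8, 4]]
`b = a.copy()` → b = [[2, 9], [8, 4]]
`a[0].append(61)` → a = [[2, 9, 61], [8, 4]]; b = [[2, 9, 61], [8, 4]]
`a.append([4, 4])` → a = [[2, 9, 61], [8, 4], [4, 4]]
`print(b)` → prints [[2, 9, 61], [8, 4]]

Answer: [[2, 9, 61], [8, 4]]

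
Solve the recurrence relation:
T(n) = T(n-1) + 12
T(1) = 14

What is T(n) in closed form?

Unrolling: T(n) = T(1) + 12·(n-1) = 14 + 12(n-1) = 12n + 2.

Answer: T(n) = 12n + 2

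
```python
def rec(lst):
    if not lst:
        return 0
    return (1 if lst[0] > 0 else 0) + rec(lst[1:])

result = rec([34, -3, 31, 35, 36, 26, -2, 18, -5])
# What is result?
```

Count of positive elements in [34, -3, 31, 35, 36, 26, -2, 18, -5] = 6

Answer: 6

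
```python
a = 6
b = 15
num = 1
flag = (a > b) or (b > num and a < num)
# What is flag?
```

Trace:
`a = 6` → a = 6
`b = 15` → b = 15
`num = 1` → num = 1
`flag = (a > b) or (b > num and a < num)` → flag = False
So flag = False

Answer: False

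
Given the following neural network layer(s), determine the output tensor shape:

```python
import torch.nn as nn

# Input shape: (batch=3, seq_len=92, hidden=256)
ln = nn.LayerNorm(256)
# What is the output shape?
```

Input: (3, 92, 256) -> Output: (3, 92, 256)

Answer: (3, 92, 256)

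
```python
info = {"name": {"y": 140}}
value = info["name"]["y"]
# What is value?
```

Trace:
`info = {"name": {"y": 140}}` → info = {'name': {'y': 140}}
`value = info["name"]["y"]` → value = 140
So value = 140

Answer: 140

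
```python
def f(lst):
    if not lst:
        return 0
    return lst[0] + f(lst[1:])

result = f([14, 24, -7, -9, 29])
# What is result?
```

14 + 24 + (-7) + (-9) + 29 + 0 = 51

Answer: 51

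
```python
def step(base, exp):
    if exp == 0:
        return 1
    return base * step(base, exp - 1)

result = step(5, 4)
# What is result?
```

step(5, 4) = 5 * 5 * 5 * 5 = 625

Answer: 625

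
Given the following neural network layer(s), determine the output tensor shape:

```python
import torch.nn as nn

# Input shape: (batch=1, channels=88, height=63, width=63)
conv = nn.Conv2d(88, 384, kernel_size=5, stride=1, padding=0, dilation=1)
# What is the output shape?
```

Input: (1, 88, 63, 63) -> Output: (1, 384, 59, 59)

Answer: (1, 384, 59, 59)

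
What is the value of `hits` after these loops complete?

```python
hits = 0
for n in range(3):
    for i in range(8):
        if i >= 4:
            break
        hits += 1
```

Inner breaks at 4, outer runs 3 times
`hits` takes the values: 0 → 1 → 2 → 3 → 4 → 5 → 6 → 7 → 8 → 9 → 10 → 11 → 12

Answer: 12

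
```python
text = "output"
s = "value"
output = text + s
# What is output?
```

Trace:
`text = "output"` → text = 'output'
`s = "value"` → s = 'value'
`output = text + s` → output = 'outputvalue'
So output = 'outputvalue'

Answer: 'outputvalue'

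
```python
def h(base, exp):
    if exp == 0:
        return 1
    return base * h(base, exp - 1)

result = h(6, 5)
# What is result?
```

h(6, 5) = 6 * 6 * 6 * 6 * 6 = 7776

Answer: 7776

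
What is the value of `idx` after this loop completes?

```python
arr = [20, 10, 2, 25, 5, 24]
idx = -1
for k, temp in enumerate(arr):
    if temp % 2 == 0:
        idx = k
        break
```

First even number index in [20, 10, 2, 25, 5, 24]
`idx` takes the values: -1 → 0

Answer: 0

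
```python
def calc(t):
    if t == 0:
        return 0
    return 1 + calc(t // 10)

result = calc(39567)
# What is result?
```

Count of digits of 39567: 5

Answer: 5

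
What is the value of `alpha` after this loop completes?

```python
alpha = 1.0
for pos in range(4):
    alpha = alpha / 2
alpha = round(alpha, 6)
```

Halving LR 4 times: 1 / 2^4
`alpha` takes the values: 1.0 → 0.5 → 0.25 → 0.125 → 0.0625

Answer: 0.0625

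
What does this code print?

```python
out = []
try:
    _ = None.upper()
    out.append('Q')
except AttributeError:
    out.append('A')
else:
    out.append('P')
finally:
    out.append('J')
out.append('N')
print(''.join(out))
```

Execution trace: 'A' (except AttributeError) → 'J' (finally) → 'N' (after the try/except). Output: AJN

Answer: AJN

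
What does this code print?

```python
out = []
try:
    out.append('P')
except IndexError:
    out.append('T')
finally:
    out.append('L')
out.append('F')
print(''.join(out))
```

Execution trace: 'P' (try body, no exception) → 'L' (finally) → 'F' (after the try/except). Output: PLF

Answer: PLF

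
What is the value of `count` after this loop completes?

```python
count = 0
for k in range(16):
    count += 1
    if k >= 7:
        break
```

Loop breaks when k reaches 7, count is 8
`count` takes the values: 0 → 1 → 2 → 3 → 4 → 5 → 6 → 7 → 8

Answer: 8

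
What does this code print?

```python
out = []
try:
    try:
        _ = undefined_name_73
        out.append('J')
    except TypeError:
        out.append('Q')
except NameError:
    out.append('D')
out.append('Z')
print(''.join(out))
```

Execution trace: 'D' (outer except NameError) → 'Z' (after the try/except). Output: DZ

Answer: DZ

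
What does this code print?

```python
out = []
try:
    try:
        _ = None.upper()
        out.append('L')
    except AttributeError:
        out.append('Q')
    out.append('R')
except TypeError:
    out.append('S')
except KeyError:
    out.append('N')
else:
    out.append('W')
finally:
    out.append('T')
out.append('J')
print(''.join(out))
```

Execution trace: 'Q' (inner except AttributeError) → 'R' (try body, no exception) → 'W' (else) → 'T' (finally) → 'J' (after the try/except). Output: QRWTJ

Answer: QRWTJ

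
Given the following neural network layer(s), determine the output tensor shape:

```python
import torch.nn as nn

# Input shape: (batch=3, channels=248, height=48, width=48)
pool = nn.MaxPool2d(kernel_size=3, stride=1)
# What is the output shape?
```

Input: (3, 248, 48, 48) -> Output: (3, 248, 46, 46)

Answer: (3, 248, 46, 46)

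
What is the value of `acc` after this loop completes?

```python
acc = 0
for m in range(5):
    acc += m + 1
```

Start at 0, add 1 to 5 = 15
`acc` takes the values: 0 → 1 → 3 → 6 → 10 → 15

Answer: 15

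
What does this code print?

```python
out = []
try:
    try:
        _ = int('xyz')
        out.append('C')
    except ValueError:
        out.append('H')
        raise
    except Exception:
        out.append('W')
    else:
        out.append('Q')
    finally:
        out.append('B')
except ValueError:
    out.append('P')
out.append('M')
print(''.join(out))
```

Execution trace: 'H' (inner except ValueError) → 'B' (inner finally) → 'P' (outer except ValueError) → 'M' (after the try/except). Output: HBPM

Answer: HBPM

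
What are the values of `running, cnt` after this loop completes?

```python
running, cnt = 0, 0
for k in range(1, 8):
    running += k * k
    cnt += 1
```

Sum of squares and count
`running, cnt` takes the values: (0, 0) → (1, 0) → (1, 1) → (5, 1) → (5, 2) → (14, 2) → (14, 3) → (30, 3) → (30, 4) → (55, 4) → (55, 5) → (91, 5) → (91, 6) → (140, 6) → (140, 7)

Answer: 140, 7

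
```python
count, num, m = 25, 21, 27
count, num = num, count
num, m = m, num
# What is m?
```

Trace:
`count, num, m = 25, 21, 27` → count = 25; num = 21; m = 27
`count, num = num, count` → count = 21; num = 25
`num, m = m, num` → num = 27; m = 25
So m = 25

Answer: 25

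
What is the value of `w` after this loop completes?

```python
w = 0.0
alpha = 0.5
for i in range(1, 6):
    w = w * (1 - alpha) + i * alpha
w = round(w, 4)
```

Moving average with lr=0.5
`w` takes the values: 0.0 → 0.5 → 1.25 → 2.125 → 3.0625 → 4.03125 → 4.0312

Answer: 4.0312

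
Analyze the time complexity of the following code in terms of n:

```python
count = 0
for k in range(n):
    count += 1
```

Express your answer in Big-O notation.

Each loop level contributes: n. Multiplying the contributions gives O(n).

Answer: O(n)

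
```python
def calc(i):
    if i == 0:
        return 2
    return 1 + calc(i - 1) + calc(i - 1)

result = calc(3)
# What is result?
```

calc(i) = 1 + 2·calc(i-1), calc(0)=2. Closed form: (2+1)·2^3 - 1 = 23.

Answer: 23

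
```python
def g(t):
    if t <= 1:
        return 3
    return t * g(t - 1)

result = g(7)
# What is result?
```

g(7) = 7 * 6 * 5 * 4 * 3 * 2 * 3 = 15120

Answer: 15120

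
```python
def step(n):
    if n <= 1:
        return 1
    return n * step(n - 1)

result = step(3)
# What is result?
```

step(3) = 3 * 2 * 1 = 6

Answer: 6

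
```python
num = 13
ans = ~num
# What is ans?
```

Trace:
`num = 13` → num = 13
`ans = ~num` → ans = -14
So ans = -14

Answer: -14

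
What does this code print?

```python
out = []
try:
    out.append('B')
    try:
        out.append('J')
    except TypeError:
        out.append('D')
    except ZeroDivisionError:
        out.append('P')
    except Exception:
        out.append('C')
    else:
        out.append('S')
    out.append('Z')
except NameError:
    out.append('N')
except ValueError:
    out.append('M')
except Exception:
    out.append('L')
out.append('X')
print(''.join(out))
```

Execution trace: 'B' (try body) → 'J' (inner try body, no exception) → 'S' (inner else) → 'Z' (try body, no exception) → 'X' (after the try/except). Output: BJSZX

Answer: BJSZX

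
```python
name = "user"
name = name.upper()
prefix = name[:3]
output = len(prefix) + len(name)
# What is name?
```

Trace:
`name = "user"` → name = 'user'
`name = name.upper()` → name = 'USER'
`prefix = name[:3]` → prefix = 'USE'
`output = len(prefix) + len(name)` → output = 7
So name = 'USER'

Answer: 'USER'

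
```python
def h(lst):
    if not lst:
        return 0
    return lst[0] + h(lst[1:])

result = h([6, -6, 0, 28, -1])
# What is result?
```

6 + (-6) + 0 + 28 + (-1) + 0 = 27

Answer: 27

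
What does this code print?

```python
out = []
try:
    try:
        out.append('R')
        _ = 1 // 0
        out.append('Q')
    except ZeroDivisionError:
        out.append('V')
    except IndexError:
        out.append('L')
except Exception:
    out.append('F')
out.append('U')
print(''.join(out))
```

Execution trace: 'R' (inner try body) → 'V' (inner except ZeroDivisionError) → 'U' (after the try/except). Output: RVU

Answer: RVU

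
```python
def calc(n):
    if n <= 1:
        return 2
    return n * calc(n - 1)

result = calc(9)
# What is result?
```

calc(9) = 9 * 8 * 7 * 6 * 5 * 4 * 3 * 2 * 2 = 725760

Answer: 725760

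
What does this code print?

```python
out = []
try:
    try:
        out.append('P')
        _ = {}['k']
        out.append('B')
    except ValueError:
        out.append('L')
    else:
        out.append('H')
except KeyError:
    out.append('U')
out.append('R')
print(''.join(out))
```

Execution trace: 'P' (inner try body) → 'U' (outer except KeyError) → 'R' (after the try/except). Output: PUR

Answer: PUR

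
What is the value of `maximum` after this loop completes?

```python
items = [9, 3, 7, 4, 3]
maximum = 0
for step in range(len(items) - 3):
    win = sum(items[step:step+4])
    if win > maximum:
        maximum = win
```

Max sum of 4-element window in [9, 3, 7, 4, 3]
`maximum` takes the values: 0 → 23

Answer: 23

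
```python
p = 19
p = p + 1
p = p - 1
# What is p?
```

Trace:
`p = 19` → p = 19
`p = p + 1` → p = 20
`p = p - 1` → p = 19
So p = 19

Answer: 19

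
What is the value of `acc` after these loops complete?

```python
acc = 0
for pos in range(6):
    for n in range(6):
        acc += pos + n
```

Sum of all pos+n for pos,n in 6x6
`acc` takes the values: 0 → 1 → 3 → 6 → 10 → 15 → 16 → 18 → 21 → 25 → 30 → 36 → 38 → 41 → 45 → 50 → 56 → 63 → 66 → 70 → 75 → 81 → 88 → 96 → 100 → 105 → 111 → 118 → 126 → 135 → 140 → 146 → 153 → 161 → 170 → 180

Answer: 180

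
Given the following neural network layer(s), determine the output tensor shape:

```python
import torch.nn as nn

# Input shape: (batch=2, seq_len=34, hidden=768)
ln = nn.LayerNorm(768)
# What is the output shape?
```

Input: (2, 34, 768) -> Output: (2, 34, 768)

Answer: (2, 34, 768)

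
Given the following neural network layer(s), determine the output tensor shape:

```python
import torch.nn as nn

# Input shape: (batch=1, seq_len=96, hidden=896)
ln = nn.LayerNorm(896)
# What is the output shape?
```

Input: (1, 96, 896) -> Output: (1, 96, 896)

Answer: (1, 96, 896)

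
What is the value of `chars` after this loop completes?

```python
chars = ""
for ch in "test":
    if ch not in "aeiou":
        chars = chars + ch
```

Remove vowels from 'test'
`chars` takes the values: "" → "t" → "ts" → "tst"

Answer: "tst"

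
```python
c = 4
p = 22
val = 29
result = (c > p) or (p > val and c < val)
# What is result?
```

Trace:
`c = 4` → c = 4
`p = 22` → p = 22
`val = 29` → val = 29
`result = (c > p) or (p > val and c < val)` → result = False
So result = False

Answer: False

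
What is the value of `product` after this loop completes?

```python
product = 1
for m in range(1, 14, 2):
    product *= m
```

Product of 1, 3, 5, ... up to 13
`product` takes the values: 1 → 3 → 15 → 105 → 945 → 10395 → 135135

Answer: 135135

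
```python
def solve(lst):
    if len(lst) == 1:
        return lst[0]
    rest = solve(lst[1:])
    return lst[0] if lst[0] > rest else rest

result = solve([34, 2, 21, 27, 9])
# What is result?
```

Recursive max over [34, 2, 21, 27, 9] = 34

Answer: 34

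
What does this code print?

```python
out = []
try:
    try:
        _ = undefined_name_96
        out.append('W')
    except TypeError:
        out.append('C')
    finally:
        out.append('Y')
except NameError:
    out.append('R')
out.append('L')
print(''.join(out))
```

Execution trace: 'Y' (inner finally) → 'R' (outer except NameError) → 'L' (after the try/except). Output: YRL

Answer: YRL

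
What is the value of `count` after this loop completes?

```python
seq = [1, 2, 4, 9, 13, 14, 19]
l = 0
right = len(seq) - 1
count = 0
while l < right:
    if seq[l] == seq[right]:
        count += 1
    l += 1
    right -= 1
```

Count matching pairs from ends
`count` takes the values: 0

Answer: 0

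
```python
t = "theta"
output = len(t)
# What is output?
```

Trace:
`t = "theta"` → t = 'theta'
`output = len(t)` → output = 5
So output = 5

Answer: 5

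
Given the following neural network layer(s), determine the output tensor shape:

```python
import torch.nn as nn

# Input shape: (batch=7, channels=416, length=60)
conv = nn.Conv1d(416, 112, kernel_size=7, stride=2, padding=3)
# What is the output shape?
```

Input: (7, 416, 60) -> Output: (7, 112, 30)

Answer: (7, 112, 30)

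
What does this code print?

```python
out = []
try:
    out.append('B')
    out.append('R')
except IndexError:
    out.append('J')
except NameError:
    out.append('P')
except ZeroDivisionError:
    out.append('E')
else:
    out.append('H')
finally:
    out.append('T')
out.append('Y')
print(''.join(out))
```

Execution trace: 'B' (try body) → 'R' (try body, no exception) → 'H' (else) → 'T' (finally) → 'Y' (after the try/except). Output: BRHTY

Answer: BRHTY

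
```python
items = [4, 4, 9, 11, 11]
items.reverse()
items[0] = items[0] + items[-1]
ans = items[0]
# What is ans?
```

Trace:
`items = [4, 4, 9, 11, 11]` → items = [4, 4, 9, 11, 11]
`items.reverse()` → items = [11, 11, 9, 4, 4]
`items[0] = items[0] + items[-1]` → items = [15, 11, 9, 4, 4]
`ans = items[0]` → ans = 15
So ans = 15

Answer: 15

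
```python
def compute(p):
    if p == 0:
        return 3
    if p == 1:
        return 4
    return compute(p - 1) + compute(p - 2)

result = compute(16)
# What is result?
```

Build up from base cases: compute(0)=3, compute(1)=4, compute(2)=7, compute(3)=11, compute(4)=18, compute(5)=29, compute(6)=47, ..., compute(16)=5778

Answer: 5778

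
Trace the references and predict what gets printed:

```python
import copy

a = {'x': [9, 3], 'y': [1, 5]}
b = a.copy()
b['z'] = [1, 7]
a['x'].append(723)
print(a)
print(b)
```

Key concept: shallow copy of dict with mutable values.
Step by step:
`a = {'x': [9, 3], 'y': [1, 5]}` → a = {'x': [9, 3], 'y': [1, 5]}
`b = a.copy()` → b = {'x': [9, 3], 'y': [1, 5]}
`b['z'] = [1, 7]` → b = {'x': [9, 3], 'y': [1, 5], 'z': [1, 7]}
`a['x'].append(723)` → a = {'x': [9, 3, 723], 'y': [1, 5]}; b = {'x': [9, 3, 723], 'y': [1, 5], 'z': [1, 7]}
`print(a)` → prints {'x': [9, 3, 723], 'y': [1, 5]}
`print(b)` → prints {'x': [9, 3, 723], 'y': [1, 5], 'z': [1, 7]}

Answer:
{'x': [9, 3, 723], 'y': [1, 5]}
{'x': [9, 3, 723], 'y': [1, 5], 'z': [1, 7]}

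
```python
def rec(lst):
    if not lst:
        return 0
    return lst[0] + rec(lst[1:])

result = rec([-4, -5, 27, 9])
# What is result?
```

(-4) + (-5) + 27 + 9 + 0 = 27

Answer: 27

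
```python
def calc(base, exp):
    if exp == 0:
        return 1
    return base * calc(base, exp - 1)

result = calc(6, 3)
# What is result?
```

calc(6, 3) = 6 * 6 * 6 = 216

Answer: 216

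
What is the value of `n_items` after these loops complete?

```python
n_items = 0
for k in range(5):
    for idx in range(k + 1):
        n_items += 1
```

Triangle: 1 + 2 + ... + 5
`n_items` takes the values: 0 → 1 → 2 → 3 → 4 → 5 → 6 → 7 → 8 → 9 → 10 → 11 → 12 → 13 → 14 → 15

Answer: 15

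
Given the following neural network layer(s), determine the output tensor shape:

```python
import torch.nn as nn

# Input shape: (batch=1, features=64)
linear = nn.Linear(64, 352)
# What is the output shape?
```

Input: (1, 64) -> Output: (1, 352)

Answer: (1, 352)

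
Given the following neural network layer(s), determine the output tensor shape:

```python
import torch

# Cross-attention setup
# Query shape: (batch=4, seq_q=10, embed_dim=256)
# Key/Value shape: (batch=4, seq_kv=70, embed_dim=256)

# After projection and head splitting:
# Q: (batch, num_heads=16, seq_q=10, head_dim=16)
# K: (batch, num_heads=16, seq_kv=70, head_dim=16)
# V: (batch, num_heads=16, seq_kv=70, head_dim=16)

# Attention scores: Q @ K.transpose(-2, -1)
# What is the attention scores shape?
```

Input: (4, 10, 256) -> Output: (4, 16, 10, 70)

Answer: (4, 16, 10, 70)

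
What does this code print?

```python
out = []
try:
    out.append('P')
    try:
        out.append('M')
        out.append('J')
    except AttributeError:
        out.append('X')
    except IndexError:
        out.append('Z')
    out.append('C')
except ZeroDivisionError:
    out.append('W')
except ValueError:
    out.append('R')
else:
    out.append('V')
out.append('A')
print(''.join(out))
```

Execution trace: 'P' (try body) → 'M' (inner try body) → 'J' (inner try body, no exception) → 'C' (try body, no exception) → 'V' (else) → 'A' (after the try/except). Output: PMJCVA

Answer: PMJCVA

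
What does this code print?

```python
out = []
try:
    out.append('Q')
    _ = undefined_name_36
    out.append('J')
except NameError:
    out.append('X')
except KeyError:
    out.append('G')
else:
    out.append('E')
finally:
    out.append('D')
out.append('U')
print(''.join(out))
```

Execution trace: 'Q' (try body) → 'X' (except NameError) → 'D' (finally) → 'U' (after the try/except). Output: QXDU

Answer: QXDU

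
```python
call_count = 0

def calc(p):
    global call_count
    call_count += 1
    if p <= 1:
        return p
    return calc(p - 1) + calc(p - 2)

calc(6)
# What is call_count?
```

Calls(p) = 1 + Calls(p-1) + Calls(p-2); Calls(0)=Calls(1)=1. For p=6 this gives 25.

Answer: 25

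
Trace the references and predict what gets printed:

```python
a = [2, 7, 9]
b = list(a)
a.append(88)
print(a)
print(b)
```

Key concept: list() constructor creates copy.
Step by step:
`a = [2, 7, 9]` → a = [2, 7, 9]
`b = list(a)` → b = [2, 7, 9]
`a.append(88)` → a = [2, 7, 9, 88]
`print(a)` → prints [2, 7, 9, 88]
`print(b)` → prints [2, 7, 9]

Answer:
[2, 7, 9, 88]
[2, 7, 9]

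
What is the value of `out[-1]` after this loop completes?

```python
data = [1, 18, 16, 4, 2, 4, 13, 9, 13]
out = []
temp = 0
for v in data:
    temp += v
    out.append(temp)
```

Cumulative sum ends at 80
`out` takes the values: [] → [1] → [1, 19] → [1, 19, 35] → [1, 19, 35, 39] → [1, 19, 35, 39, 41] → [1, 19, 35, 39, 41, 45] → [1, 19, 35, 39, 41, 45, 58] → [1, 19, 35, 39, 41, 45, 58, 67] → [1, 19, 35, 39, 41, 45, 58, 67, 80]
So `out[-1]` = 80

Answer: 80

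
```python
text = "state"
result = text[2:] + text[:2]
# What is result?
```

Trace:
`text = "state"` → text = 'state'
`result = text[2:] + text[:2]` → result = 'atest'
So result = 'atest'

Answer: 'atest'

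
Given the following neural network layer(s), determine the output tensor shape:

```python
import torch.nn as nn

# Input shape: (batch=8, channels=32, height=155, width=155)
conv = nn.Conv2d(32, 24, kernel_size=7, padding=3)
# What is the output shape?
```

Input: (8, 32, 155, 155) -> Output: (8, 24, 155, 155)

Answer: (8, 24, 155, 155)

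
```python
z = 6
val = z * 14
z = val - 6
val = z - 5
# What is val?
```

Trace:
`z = 6` → z = 6
`val = z * 14` → val = 84
`z = val - 6` → z = 78
`val = z - 5` → val = 73
So val = 73

Answer: 73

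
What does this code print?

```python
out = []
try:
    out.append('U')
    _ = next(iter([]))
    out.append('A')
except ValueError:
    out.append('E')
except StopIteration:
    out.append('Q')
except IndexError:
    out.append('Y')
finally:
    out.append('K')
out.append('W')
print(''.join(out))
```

Execution trace: 'U' (try body) → 'Q' (except StopIteration) → 'K' (finally) → 'W' (after the try/except). Output: UQKW

Answer: UQKW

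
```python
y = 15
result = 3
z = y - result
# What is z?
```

Trace:
`y = 15` → y = 15
`result = 3` → result = 3
`z = y - result` → z = 12
So z = 12

Answer: 12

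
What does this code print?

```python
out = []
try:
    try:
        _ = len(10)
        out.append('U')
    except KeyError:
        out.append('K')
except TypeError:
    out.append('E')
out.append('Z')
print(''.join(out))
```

Execution trace: 'E' (outer except TypeError) → 'Z' (after the try/except). Output: EZ

Answer: EZ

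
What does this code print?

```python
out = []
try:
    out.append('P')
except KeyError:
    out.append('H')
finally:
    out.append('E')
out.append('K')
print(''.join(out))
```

Execution trace: 'P' (try body, no exception) → 'E' (finally) → 'K' (after the try/except). Output: PEK

Answer: PEK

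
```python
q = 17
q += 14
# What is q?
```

Trace:
`q = 17` → q = 17
`q += 14` → q = 31
So q = 31

Answer: 31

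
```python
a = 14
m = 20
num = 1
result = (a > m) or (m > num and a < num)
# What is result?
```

Trace:
`a = 14` → a = 14
`m = 20` → m = 20
`num = 1` → num = 1
`result = (a > m) or (m > num and a < num)` → result = False
So result = False

Answer: False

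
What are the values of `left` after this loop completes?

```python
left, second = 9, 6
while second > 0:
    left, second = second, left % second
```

GCD of 9 and 6
`left` takes the values: 9 → 6 → 3

Answer: 3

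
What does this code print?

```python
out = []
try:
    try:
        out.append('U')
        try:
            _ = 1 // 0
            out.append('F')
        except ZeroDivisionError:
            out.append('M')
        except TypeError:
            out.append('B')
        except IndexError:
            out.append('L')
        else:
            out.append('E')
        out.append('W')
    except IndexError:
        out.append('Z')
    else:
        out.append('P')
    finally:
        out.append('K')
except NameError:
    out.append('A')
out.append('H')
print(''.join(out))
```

Execution trace: 'U' (try body) → 'M' (inner except ZeroDivisionError) → 'W' (try body, no exception) → 'P' (else) → 'K' (finally) → 'H' (after the try/except). Output: UMWPKH

Answer: UMWPKH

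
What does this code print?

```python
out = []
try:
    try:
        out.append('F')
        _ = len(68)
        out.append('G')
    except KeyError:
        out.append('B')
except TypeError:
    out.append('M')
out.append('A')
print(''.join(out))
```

Execution trace: 'F' (try body) → 'M' (outer except TypeError) → 'A' (after the try/except). Output: FMA

Answer: FMA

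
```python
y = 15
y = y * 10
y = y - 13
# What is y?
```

Trace:
`y = 15` → y = 15
`y = y * 10` → y = 150
`y = y - 13` → y = 137
So y = 137

Answer: 137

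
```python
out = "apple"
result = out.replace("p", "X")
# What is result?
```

Trace:
`out = "apple"` → out = 'apple'
`result = out.replace("p", "X")` → result = 'aXXle'
So result = 'aXXle'

Answer: 'aXXle'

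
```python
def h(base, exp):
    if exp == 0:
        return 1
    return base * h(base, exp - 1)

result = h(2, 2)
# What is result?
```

h(2, 2) = 2 * 2 = 4

Answer: 4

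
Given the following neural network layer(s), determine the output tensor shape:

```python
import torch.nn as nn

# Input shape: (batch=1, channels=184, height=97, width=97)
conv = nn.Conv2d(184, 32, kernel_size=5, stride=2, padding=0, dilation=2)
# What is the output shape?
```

Input: (1, 184, 97, 97) -> Output: (1, 32, 45, 45)

Answer: (1, 32, 45, 45)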